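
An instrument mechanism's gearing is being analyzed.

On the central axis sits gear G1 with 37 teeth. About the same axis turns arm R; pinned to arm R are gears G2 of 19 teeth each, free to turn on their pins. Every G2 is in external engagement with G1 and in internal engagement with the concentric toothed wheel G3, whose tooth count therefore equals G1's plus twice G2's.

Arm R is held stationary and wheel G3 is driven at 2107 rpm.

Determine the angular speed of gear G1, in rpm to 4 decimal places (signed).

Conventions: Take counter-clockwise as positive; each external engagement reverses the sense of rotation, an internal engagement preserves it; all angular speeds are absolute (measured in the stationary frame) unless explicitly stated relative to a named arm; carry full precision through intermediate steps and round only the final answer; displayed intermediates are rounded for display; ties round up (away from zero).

-4270.9459 rpm

planetary set (37T centre, 19T on arm, 75T internal) — Willis relation
normalise by the input: solve with ω_ring = 1, then scale by 2107 rpm
ring teeth: 37 + 2·19 = 75
37(ω_sun−ω_arm) = −75(ω_ring−ω_arm),  ω_arm = 0, ω_ring = 1
ω_sun = 0 − (75/37)(1−0) = -75/37
scale: ω_sun = -75/37 × 2107 rpm = -4270.9459 rpm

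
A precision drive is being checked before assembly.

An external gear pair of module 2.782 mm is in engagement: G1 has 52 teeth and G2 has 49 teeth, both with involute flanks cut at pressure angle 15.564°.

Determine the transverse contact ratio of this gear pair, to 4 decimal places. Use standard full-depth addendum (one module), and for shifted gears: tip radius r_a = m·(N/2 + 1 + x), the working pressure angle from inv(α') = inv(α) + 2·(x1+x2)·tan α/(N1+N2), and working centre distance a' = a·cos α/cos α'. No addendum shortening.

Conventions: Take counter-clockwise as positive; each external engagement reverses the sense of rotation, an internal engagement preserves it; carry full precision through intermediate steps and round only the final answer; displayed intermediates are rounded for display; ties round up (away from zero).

2.0446

single-mesh involute tooth geometry (52T engaging 49T at module 2.782)
base radii: r_b1 = 69.679683, r_b2 = 65.659701
tip radii: r_a1 = 75.114000, r_a2 = 70.941000
no profile shift: α' = α, a' = a
action lengths: √(r_a1²−r_b1²) = 28.050932, √(r_a2²−r_b2²) = 26.859433
base pitch p_b = π·m·cos α = 8.419430
CR = (28.050932 + 26.859433 − 140.491000·sin 15.56400°)/8.419430 = 2.044625
contact ratio ≈ 2.0446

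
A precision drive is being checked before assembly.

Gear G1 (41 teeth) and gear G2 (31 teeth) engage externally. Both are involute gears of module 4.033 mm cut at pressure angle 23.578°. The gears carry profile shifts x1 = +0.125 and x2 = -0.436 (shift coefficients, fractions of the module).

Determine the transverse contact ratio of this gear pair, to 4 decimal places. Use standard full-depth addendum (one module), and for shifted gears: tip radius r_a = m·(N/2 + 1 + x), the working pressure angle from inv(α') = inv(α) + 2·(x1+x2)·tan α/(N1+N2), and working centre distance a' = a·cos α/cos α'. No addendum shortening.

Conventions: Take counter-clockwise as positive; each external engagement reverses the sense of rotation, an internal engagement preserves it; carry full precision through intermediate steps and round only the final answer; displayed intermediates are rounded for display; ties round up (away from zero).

single-mesh involute tooth geometry (41T engaging 31T at module 4.033)
base radii: r_b1 = 75.774367, r_b2 = 57.292814
tip radii: r_a1 = 87.213625, r_a2 = 64.786112
inv(α') = inv(23.578°) + 2·(+0.125-0.436)·tan α/(41+31) = 0.02114805  ⇒  α' = 22.37689°
a' = a·cos α / cos α' = 145.1880·cos 23.578°/cos 22.37689° = 143.903133
action lengths: √(r_a1²−r_b1²) = 43.179413, √(r_a2²−r_b2²) = 30.245227
base pitch p_b = π·m·cos α = 11.612302
CR = (43.179413 + 30.245227 − 143.903133·sin 22.37689°)/11.612302 = 1.605288
contact ratio ≈ 1.6053

1.6053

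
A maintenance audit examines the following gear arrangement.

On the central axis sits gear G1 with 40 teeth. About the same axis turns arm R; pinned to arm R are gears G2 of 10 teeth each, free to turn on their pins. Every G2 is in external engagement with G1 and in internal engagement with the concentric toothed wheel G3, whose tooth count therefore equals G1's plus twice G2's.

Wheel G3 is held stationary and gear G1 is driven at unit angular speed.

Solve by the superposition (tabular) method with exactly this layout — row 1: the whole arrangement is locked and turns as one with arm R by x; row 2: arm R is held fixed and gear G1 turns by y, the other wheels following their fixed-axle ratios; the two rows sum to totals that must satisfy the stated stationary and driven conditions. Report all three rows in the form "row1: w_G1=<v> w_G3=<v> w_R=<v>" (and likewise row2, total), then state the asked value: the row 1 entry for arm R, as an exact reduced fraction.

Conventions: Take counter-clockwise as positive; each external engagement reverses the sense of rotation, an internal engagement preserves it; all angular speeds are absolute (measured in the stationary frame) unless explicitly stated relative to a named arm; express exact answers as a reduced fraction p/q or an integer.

class = planetary set [G3 = 40+2·10 = 60; Willis about the carrier]
row 1: whole set turns with the arm by x
row 2: sun turns y, ring = −(40/60)·y, arm 0
boundary: total ω_ring = x − (40/60)·y = 0 and total ω_sun = x + y = 1  ⇒  y = 3/5, x = 2/5
row 2 ring = −(40/60)·3/5 = -2/5
totals (row 1 + row 2): sun 2/5 + 3/5 = 1, ring 2/5 + (-2/5) = 0, arm 2/5 + 0 = 2/5
asked cell (row1, arm) = 2/5

row1: w_G1=2/5 w_G3=2/5 w_R=2/5
row2: w_G1=3/5 w_G3=-2/5 w_R=0
total: w_G1=1 w_G3=0 w_R=2/5
asked value: 2/5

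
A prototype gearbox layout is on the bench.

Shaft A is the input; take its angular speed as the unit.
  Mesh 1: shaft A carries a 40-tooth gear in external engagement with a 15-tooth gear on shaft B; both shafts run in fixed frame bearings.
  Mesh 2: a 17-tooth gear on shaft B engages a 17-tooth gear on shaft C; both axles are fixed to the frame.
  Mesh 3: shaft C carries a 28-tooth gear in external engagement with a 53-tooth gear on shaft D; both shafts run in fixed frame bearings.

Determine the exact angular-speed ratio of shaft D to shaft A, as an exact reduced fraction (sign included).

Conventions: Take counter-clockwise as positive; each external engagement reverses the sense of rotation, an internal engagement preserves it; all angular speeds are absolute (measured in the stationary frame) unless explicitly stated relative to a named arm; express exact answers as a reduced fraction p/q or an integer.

class = fixed-axis compound train [3 meshes; 3 ratios multiply, 3 sense flips]
mesh 1 [40T→15T]: running ratio 8/3, sense −
mesh 2 [17T→17T]: running ratio 8/3, sense +
mesh 3 [28T→53T]: running ratio 224/159, sense −
ω_out/ω_in = -224/159

-224/159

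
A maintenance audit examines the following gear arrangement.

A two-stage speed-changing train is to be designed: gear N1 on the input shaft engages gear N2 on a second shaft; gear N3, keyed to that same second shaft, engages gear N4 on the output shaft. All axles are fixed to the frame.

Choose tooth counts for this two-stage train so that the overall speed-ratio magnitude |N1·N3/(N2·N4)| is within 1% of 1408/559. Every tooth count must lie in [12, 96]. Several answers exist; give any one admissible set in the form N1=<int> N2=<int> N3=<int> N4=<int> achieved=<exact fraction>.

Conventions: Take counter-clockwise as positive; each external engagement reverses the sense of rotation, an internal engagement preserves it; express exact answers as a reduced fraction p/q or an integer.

N1=16 N2=13 N3=88 N4=43 achieved=1408/559

design class (target 1408/559): fixed-axis compound train
target = 1408/559 in lowest terms: an exact hit needs N1·N3 = k·1408 and N2·N4 = k·559 for one integer k, every count in [12, 96]; additionally prefer no 1:1 stage (N1 ≠ N2, N3 ≠ N4)
k = 1: N1·N3 = 1408 = 16·88, N2·N4 = 559 = 13·43
achieved = 16·88/(13·43) = 1408/559; |achieved − target| = 0 ≤ 352/13975 ✓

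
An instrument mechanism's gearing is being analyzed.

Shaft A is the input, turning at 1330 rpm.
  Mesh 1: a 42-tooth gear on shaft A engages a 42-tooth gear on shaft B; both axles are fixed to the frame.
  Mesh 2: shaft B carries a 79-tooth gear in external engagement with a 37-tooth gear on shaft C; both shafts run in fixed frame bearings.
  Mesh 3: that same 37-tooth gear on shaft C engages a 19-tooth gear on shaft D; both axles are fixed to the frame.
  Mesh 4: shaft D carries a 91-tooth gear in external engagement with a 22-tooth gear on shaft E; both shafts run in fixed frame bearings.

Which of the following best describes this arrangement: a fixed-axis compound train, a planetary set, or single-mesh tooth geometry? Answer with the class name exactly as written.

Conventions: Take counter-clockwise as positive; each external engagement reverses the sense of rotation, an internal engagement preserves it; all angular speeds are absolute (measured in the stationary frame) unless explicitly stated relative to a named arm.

recognized (5 fixed axles, 4 meshes): fixed-axis compound train
classification: fixed-axis compound train

fixed-axis compound train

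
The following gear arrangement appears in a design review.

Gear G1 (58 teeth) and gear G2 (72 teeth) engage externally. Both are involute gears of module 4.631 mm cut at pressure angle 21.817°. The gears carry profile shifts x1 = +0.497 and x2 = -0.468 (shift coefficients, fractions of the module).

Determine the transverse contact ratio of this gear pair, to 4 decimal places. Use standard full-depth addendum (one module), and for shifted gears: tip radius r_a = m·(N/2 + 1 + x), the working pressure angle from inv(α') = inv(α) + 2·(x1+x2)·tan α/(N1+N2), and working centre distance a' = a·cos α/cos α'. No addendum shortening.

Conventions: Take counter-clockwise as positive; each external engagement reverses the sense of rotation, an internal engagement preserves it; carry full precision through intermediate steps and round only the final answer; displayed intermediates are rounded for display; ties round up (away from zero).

1.6601

topology: single-mesh involute geometry — m = 4.631, 58T/72T pair
base radii: r_b1 = 124.679915, r_b2 = 154.775066
tip radii: r_a1 = 141.231607, r_a2 = 169.179692
inv(α') = inv(21.817°) + 2·(+0.497-0.468)·tan α/(58+72) = 0.01971580  ⇒  α' = 21.88065°
a' = a·cos α / cos α' = 301.0150·cos 21.817°/cos 21.88065° = 301.149113
action lengths: √(r_a1²−r_b1²) = 66.342187, √(r_a2²−r_b2²) = 68.311397
base pitch p_b = π·m·cos α = 13.506673
CR = (66.342187 + 68.311397 − 301.149113·sin 21.88065°)/13.506673 = 1.660143
contact ratio ≈ 1.6601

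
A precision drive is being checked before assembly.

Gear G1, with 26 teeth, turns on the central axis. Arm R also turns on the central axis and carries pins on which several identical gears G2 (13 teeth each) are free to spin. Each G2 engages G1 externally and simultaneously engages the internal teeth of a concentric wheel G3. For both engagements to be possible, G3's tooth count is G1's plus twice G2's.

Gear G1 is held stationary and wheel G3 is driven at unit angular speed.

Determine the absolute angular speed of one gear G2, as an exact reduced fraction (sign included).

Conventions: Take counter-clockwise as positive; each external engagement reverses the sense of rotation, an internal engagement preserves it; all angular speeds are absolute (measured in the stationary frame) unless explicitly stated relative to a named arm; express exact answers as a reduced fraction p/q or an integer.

2

recognized (axles ride arm R): planetary set, 26/13/52 teeth
ring teeth: 26 + 2·13 = 52
26(ω_sun−ω_arm) = −52(ω_ring−ω_arm),  ω_sun = 0, ω_ring = 1
26(0−ω_arm) = −52(1−ω_arm)  ⇒  78·ω_arm = 52  ⇒  ω_arm = 2/3
sun–planet mesh: 26·(0−2/3) = −13·(ω_p−ω_arm)  ⇒  ω_p−ω_arm = 4/3
ω_p = 2/3 + 4/3 = 2
exact speed ratio = 2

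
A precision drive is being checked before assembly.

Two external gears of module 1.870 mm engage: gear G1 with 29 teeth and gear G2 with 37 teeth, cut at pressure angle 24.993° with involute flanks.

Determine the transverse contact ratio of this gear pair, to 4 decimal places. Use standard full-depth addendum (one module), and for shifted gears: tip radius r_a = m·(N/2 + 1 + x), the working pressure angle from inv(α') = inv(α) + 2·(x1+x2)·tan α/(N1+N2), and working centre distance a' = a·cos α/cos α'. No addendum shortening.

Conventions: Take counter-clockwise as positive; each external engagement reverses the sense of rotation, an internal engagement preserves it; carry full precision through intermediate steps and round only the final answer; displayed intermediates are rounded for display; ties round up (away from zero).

single-mesh involute tooth geometry (29T engaging 37T at module 1.870)
base radii: r_b1 = 24.575935, r_b2 = 31.355504
tip radii: r_a1 = 28.985000, r_a2 = 36.465000
no profile shift: α' = α, a' = a
action lengths: √(r_a1²−r_b1²) = 15.367291, √(r_a2²−r_b2²) = 18.615279
base pitch p_b = π·m·cos α = 5.324661
CR = (15.367291 + 18.615279 − 61.710000·sin 24.99300°)/5.324661 = 1.485471
contact ratio ≈ 1.4855

1.4855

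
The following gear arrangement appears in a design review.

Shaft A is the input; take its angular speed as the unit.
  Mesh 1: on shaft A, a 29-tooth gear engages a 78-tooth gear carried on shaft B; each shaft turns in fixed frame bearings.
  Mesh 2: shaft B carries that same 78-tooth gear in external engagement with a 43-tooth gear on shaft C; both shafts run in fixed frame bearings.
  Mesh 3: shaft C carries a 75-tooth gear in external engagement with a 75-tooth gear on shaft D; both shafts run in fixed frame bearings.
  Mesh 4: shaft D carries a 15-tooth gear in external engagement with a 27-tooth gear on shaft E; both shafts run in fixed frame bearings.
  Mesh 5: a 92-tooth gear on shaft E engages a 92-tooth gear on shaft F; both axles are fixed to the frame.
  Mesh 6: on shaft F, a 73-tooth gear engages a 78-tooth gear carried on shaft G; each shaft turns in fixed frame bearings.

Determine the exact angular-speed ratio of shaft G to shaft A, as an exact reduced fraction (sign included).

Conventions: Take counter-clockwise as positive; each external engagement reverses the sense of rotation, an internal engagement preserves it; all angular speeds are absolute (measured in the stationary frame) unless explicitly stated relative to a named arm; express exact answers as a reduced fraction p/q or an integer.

10585/30186

class = fixed-axis compound train [6 meshes; 6 ratios multiply, 6 sense flips]
mesh 1 [29T→78T]: running ratio 29/78, sense −
mesh 2 [78T→43T]: running ratio 29/43, sense +
mesh 3 [75T→75T]: running ratio 29/43, sense −
mesh 4 [15T→27T]: running ratio 145/387, sense +
mesh 5 [92T→92T]: running ratio 145/387, sense −
mesh 6 [73T→78T]: running ratio 10585/30186, sense +
ω_out/ω_in = 10585/30186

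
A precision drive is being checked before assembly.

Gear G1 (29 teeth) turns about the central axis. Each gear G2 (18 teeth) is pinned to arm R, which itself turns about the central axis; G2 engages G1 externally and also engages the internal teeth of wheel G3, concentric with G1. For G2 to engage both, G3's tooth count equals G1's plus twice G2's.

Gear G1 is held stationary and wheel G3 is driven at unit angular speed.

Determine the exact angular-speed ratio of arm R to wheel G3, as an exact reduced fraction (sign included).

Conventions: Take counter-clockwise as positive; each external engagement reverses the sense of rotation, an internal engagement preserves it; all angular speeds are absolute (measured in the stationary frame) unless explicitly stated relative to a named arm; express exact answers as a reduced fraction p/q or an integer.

class = planetary set [G3 = 29+2·18 = 65; Willis about the carrier]
ring teeth: 29 + 2·18 = 65
29(ω_sun−ω_arm) = −65(ω_ring−ω_arm),  ω_sun = 0, ω_ring = 1
29(0−ω_arm) = −65(1−ω_arm)  ⇒  94·ω_arm = 65  ⇒  ω_arm = 65/94
ω_out/ω_in = 65/94

65/94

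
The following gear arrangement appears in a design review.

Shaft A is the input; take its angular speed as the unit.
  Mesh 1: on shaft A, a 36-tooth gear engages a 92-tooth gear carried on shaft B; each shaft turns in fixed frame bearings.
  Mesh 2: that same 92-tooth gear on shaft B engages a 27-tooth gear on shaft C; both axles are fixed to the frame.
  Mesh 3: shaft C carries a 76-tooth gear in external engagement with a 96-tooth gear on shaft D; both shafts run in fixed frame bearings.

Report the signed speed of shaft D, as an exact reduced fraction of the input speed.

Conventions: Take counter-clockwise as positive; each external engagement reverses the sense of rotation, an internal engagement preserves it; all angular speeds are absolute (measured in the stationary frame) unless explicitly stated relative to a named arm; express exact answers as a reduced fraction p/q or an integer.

3-mesh fixed-axis compound train (all bearings frame-fixed)
mesh 1 [36T→92T]: |ω|/ω_in = 1×36/92 = 9/23, sense flips to −
mesh 2 [92T→27T]: |ω|/ω_in = (9/23)×92/27 = 4/3, sense flips to +
mesh 3 [76T→96T]: |ω|/ω_in = (4/3)×76/96 = 19/18, sense flips to −
signed output speed (× input speed) = -19/18

-19/18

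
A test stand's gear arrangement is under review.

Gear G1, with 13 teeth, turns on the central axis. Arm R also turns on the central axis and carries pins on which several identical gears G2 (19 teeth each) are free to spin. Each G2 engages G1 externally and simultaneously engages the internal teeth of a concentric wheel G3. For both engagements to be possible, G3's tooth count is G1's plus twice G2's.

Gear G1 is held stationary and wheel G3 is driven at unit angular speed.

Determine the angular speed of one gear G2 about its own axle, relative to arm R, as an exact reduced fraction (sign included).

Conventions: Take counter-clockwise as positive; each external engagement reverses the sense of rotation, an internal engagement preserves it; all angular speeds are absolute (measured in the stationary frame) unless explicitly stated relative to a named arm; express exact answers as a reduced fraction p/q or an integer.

planetary set (13T centre, 19T on arm, 51T internal) — Willis relation
ring teeth: 13 + 2·19 = 51
13(ω_sun−ω_arm) = −51(ω_ring−ω_arm),  ω_sun = 0, ω_ring = 1
13(0−ω_arm) = −51(1−ω_arm)  ⇒  64·ω_arm = 51  ⇒  ω_arm = 51/64
sun–planet mesh: 13·(0−51/64) = −19·(ω_p−ω_arm)  ⇒  ω_p−ω_arm = 663/1216
exact speed ratio = 663/1216

663/1216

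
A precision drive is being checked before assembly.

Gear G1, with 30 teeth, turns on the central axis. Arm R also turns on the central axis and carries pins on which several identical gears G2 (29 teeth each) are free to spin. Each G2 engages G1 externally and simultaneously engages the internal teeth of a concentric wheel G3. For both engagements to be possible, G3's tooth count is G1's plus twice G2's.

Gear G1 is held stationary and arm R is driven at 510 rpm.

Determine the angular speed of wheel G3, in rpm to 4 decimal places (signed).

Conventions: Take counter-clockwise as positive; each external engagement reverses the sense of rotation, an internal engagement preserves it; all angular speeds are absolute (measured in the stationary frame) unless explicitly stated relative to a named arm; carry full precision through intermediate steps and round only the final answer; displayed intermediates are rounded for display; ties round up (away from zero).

+683.8636 rpm

planetary set (30T centre, 29T on arm, 88T internal) — Willis relation
normalise by the input: solve with ω_arm = 1, then scale by 510 rpm
ring teeth: 30 + 2·29 = 88
30(ω_sun−ω_arm) = −88(ω_ring−ω_arm),  ω_sun = 0, ω_arm = 1
ω_ring = 1 − (30/88)(0−1) = 59/44
scale: ω_ring = 59/44 × 510 rpm = +683.8636 rpm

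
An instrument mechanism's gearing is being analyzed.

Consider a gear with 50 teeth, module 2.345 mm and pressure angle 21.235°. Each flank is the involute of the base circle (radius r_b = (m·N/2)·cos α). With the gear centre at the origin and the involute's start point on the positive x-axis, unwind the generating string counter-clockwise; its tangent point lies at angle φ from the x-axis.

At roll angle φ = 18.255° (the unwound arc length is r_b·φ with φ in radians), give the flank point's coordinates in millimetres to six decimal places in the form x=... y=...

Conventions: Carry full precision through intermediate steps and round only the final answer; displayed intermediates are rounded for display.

class = single-mesh tooth geometry [base-circle involute, m = 2.345, 50T]
pitch radius r_p = m·N/2 = 2.345·50/2 = 58.625000
base radius r_b = r_p·cos α = 58.625000·cos 21.235° = 54.644522
roll angle φ = 18.255° = 0.31860985 rad
x = r_b·(cos φ + φ·sin φ) = 57.348075
y = r_b·(sin φ − φ·cos φ) = 0.583160

x=57.348075 y=0.583160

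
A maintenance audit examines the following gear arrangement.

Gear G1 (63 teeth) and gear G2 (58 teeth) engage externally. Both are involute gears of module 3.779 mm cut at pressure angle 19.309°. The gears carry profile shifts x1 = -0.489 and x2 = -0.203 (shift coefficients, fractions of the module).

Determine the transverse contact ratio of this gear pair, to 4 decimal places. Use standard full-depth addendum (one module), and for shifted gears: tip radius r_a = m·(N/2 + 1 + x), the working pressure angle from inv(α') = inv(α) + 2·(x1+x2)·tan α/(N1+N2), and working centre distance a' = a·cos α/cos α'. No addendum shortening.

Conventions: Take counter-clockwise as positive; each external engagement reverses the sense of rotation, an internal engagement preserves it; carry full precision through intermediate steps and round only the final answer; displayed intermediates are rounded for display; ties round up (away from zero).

recognized (one external pair, fixed centres): single-mesh tooth geometry, m = 3.779, N1 = 63, N2 = 58
base radii: r_b1 = 112.342468, r_b2 = 103.426399
tip radii: r_a1 = 120.969569, r_a2 = 112.602863
inv(α') = inv(19.309°) + 2·(-0.489-0.203)·tan α/(63+58) = 0.00935819  ⇒  α' = 17.20186°
a' = a·cos α / cos α' = 228.6295·cos 19.309°/cos 17.20186° = 225.872424
action lengths: √(r_a1²−r_b1²) = 44.864312, √(r_a2²−r_b2²) = 44.523979
base pitch p_b = π·m·cos α = 11.204263
CR = (44.864312 + 44.523979 − 225.872424·sin 17.20186°)/11.204263 = 2.016106
contact ratio ≈ 2.0161

2.0161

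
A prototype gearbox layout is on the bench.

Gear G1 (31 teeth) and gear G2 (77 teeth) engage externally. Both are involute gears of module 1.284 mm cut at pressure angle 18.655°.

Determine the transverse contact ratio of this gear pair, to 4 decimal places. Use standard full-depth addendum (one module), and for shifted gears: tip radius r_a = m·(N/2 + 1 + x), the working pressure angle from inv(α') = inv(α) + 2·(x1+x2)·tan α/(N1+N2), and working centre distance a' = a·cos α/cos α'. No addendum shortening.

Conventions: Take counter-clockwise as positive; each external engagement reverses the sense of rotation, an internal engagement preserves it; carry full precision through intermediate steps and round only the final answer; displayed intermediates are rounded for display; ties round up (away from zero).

recognized (one external pair, fixed centres): single-mesh tooth geometry, m = 1.284, N1 = 31, N2 = 77
base radii: r_b1 = 18.856385, r_b2 = 46.836826
tip radii: r_a1 = 21.186000, r_a2 = 50.718000
no profile shift: α' = α, a' = a
action lengths: √(r_a1²−r_b1²) = 9.658331, √(r_a2²−r_b2²) = 19.458346
base pitch p_b = π·m·cos α = 3.821876
CR = (9.658331 + 19.458346 − 69.336000·sin 18.65500°)/3.821876 = 1.815402
contact ratio ≈ 1.8154

1.8154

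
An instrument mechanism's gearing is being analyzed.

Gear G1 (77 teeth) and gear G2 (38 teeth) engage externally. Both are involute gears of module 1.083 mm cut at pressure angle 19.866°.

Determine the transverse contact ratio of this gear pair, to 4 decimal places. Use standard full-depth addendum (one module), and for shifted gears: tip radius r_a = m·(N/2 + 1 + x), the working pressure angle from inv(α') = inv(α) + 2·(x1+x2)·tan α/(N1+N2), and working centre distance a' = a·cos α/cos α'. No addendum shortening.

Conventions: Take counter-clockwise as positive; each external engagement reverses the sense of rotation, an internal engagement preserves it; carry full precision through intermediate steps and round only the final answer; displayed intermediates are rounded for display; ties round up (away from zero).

1.7694

topology: single-mesh involute geometry — m = 1.083, 77T/38T pair
base radii: r_b1 = 39.214199, r_b2 = 19.352462
tip radii: r_a1 = 42.778500, r_a2 = 21.660000
no profile shift: α' = α, a' = a
action lengths: √(r_a1²−r_b1²) = 17.095224, √(r_a2²−r_b2²) = 9.728198
base pitch p_b = π·m·cos α = 3.199871
CR = (17.095224 + 9.728198 − 62.272500·sin 19.86600°)/3.199871 = 1.769411
contact ratio ≈ 1.7694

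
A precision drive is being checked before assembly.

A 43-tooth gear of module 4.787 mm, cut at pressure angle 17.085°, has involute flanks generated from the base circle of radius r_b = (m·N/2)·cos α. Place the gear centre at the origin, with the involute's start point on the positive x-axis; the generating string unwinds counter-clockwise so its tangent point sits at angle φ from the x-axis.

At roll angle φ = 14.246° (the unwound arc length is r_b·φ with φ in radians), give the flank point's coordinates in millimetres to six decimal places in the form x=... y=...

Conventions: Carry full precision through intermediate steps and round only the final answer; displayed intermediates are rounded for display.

x=101.372740 y=0.500960

topology: single-mesh involute geometry — m = 4.787, N = 43
pitch radius r_p = m·N/2 = 4.787·43/2 = 102.920500
base radius r_b = r_p·cos α = 102.920500·cos 17.085° = 98.378614
roll angle φ = 14.246° = 0.24863961 rad
x = r_b·(cos φ + φ·sin φ) = 101.372740
y = r_b·(sin φ − φ·cos φ) = 0.500960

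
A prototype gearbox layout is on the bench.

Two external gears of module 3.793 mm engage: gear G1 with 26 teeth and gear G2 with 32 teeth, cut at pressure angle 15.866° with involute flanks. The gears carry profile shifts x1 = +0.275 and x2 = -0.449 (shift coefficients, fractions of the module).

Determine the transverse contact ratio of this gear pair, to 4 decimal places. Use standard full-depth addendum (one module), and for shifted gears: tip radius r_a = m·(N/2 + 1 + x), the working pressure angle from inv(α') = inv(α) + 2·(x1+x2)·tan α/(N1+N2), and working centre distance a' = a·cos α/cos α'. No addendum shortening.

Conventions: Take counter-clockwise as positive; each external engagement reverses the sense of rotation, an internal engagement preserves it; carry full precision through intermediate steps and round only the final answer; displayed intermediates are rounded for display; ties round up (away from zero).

topology: single-mesh involute geometry — m = 3.793, 26T/32T pair
base radii: r_b1 = 47.430510, r_b2 = 58.376012
tip radii: r_a1 = 54.145075, r_a2 = 62.777943
inv(α') = inv(15.866°) + 2·(+0.275-0.449)·tan α/(26+32) = 0.00559680  ⇒  α' = 14.54437°
a' = a·cos α / cos α' = 109.9970·cos 15.866°/cos 14.54437° = 109.309515
action lengths: √(r_a1²−r_b1²) = 26.115816, √(r_a2²−r_b2²) = 23.093534
base pitch p_b = π·m·cos α = 11.462103
CR = (26.115816 + 23.093534 − 109.309515·sin 14.54437°)/11.462103 = 1.898298
contact ratio ≈ 1.8983

1.8983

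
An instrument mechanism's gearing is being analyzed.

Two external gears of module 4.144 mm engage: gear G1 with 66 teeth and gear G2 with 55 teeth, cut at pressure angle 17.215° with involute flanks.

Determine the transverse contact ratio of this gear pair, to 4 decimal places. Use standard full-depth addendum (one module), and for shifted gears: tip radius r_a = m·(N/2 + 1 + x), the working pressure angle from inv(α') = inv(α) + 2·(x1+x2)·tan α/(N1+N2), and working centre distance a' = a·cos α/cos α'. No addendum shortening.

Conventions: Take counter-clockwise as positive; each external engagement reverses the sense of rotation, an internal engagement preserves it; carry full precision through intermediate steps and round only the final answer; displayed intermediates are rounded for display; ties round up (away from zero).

class = single-mesh tooth geometry [involute pair 66T × 55T, m = 4.144]
base radii: r_b1 = 130.625635, r_b2 = 108.854696
tip radii: r_a1 = 140.896000, r_a2 = 118.104000
no profile shift: α' = α, a' = a
action lengths: √(r_a1²−r_b1²) = 52.807445, √(r_a2²−r_b2²) = 45.817136
base pitch p_b = π·m·cos α = 12.435531
CR = (52.807445 + 45.817136 − 250.712000·sin 17.21500°)/12.435531 = 1.964076
contact ratio ≈ 1.9641

1.9641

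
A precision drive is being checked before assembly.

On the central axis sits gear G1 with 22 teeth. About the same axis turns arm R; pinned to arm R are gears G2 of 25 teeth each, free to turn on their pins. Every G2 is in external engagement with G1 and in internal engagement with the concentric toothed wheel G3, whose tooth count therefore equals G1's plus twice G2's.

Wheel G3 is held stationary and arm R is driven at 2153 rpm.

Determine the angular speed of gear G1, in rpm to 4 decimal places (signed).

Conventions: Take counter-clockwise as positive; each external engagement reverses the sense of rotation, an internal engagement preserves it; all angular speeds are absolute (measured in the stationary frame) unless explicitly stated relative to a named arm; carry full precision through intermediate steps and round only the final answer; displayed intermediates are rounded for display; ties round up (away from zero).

+9199.1818 rpm

planetary set (22T centre, 25T on arm, 72T internal) — Willis relation
normalise by the input: solve with ω_arm = 1, then scale by 2153 rpm
ring teeth: 22 + 2·25 = 72
22(ω_sun−ω_arm) = −72(ω_ring−ω_arm),  ω_ring = 0, ω_arm = 1
ω_sun = 1 − (72/22)(0−1) = 47/11
scale: ω_sun = 47/11 × 2153 rpm = +9199.1818 rpm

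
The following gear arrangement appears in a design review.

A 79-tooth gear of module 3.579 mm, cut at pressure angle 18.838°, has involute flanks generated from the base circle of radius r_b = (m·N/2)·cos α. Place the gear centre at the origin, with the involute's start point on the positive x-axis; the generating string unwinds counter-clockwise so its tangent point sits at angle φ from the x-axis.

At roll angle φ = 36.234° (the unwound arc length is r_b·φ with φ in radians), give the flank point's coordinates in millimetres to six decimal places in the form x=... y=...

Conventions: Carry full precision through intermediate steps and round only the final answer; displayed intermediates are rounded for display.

x=157.936942 y=10.835280

class = single-mesh tooth geometry [base-circle involute, m = 3.579, 79T]
pitch radius r_p = m·N/2 = 3.579·79/2 = 141.370500
base radius r_b = r_p·cos α = 141.370500·cos 18.838° = 133.798034
roll angle φ = 36.234° = 0.63240260 rad
x = r_b·(cos φ + φ·sin φ) = 157.936942
y = r_b·(sin φ − φ·cos φ) = 10.835280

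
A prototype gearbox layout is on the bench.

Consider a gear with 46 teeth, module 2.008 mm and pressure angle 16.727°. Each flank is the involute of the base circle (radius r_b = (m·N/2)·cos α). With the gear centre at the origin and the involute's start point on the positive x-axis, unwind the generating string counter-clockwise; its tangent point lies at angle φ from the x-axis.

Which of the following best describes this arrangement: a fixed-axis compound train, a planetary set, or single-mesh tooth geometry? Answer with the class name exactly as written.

single-mesh tooth geometry

recognized (one wheel, involute flank): single-mesh tooth geometry, m = 2.008, N = 46
classification: single-mesh tooth geometry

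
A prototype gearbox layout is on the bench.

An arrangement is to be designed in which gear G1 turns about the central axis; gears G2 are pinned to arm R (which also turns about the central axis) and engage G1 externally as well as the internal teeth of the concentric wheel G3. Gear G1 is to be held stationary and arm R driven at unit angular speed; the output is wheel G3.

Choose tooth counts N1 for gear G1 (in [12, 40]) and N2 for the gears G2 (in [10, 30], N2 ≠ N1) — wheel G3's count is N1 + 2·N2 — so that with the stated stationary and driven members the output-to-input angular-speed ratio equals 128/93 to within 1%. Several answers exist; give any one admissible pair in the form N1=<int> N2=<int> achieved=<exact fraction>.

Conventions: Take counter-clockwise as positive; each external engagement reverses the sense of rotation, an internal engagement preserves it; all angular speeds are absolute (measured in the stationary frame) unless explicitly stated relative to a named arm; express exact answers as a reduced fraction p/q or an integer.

N1=35 N2=29 achieved=128/93

design class (target 128/93): planetary set
Willis with ω_sun = 0: ω_ring/ω_arm = (N1+N3)/N3; set equal to 128/93  ⇒  N3/N1 = 1/(128/93 − 1) = 93/35
N3 = N1 + 2·N2  ⇒  N2/N1 = (N3/N1 − 1)/2 = (93/35 − 1)/2 = 29/35
smallest multiple with N1 ≥ 12 and N2 ≥ 10: k = 1  ⇒  N1 = 1·35 = 35, N2 = 1·29 = 29 (N1 ≤ 40, N2 ≤ 30, N2 ≠ N1 ✓), N3 = 35 + 2·29 = 93
check: (N1+N3)/N3 with N1 = 35, N3 = 93 gives 128/93; |achieved − target| = 0 ≤ 32/2325 ✓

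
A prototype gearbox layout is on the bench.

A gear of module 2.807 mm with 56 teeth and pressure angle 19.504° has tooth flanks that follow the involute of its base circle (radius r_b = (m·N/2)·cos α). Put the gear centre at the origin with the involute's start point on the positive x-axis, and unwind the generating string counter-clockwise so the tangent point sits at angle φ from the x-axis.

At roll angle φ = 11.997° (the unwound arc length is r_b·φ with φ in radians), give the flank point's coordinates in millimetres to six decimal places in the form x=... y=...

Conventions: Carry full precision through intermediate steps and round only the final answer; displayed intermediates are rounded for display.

class = single-mesh tooth geometry [base-circle involute, m = 2.807, 56T]
pitch radius r_p = m·N/2 = 2.807·56/2 = 78.596000
base radius r_b = r_p·cos α = 78.596000·cos 19.504° = 74.086019
roll angle φ = 11.997° = 0.20938715 rad
x = r_b·(cos φ + φ·sin φ) = 75.692337
y = r_b·(sin φ − φ·cos φ) = 0.225715

x=75.692337 y=0.225715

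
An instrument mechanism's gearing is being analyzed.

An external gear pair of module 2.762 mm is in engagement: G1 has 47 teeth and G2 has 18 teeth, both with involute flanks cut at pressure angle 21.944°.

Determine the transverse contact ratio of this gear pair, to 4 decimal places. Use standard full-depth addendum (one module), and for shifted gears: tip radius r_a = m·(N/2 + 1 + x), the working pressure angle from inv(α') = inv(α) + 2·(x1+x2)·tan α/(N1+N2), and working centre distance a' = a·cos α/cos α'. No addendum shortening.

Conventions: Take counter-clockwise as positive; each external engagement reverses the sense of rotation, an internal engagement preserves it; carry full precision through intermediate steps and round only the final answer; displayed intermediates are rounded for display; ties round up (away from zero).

topology: single-mesh involute geometry — m = 2.762, 47T/18T pair
base radii: r_b1 = 60.204458, r_b2 = 23.057027
tip radii: r_a1 = 67.669000, r_a2 = 27.620000
no profile shift: α' = α, a' = a
action lengths: √(r_a1²−r_b1²) = 30.895254, √(r_a2²−r_b2²) = 15.206509
base pitch p_b = π·m·cos α = 8.048421
CR = (30.895254 + 15.206509 − 89.765000·sin 21.94400°)/8.048421 = 1.560128
contact ratio ≈ 1.5601

1.5601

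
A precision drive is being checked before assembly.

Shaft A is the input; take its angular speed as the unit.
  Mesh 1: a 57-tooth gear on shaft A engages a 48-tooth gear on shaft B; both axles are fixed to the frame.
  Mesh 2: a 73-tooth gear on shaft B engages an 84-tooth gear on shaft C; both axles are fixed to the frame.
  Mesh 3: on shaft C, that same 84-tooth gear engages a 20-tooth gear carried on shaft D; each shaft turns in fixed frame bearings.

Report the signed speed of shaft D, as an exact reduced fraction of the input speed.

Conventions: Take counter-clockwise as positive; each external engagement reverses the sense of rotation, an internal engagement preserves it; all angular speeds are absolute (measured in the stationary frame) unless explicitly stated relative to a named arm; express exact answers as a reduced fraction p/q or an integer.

-1387/320

3-mesh fixed-axis compound train (all bearings frame-fixed)
mesh 1 [57T→48T]: |ω|/ω_in = 1×57/48 = 19/16, sense flips to −
mesh 2 [73T→84T]: |ω|/ω_in = (19/16)×73/84 = 1387/1344, sense flips to +
mesh 3 [84T→20T]: |ω|/ω_in = (1387/1344)×84/20 = 1387/320, sense flips to −
signed output speed (× input speed) = -1387/320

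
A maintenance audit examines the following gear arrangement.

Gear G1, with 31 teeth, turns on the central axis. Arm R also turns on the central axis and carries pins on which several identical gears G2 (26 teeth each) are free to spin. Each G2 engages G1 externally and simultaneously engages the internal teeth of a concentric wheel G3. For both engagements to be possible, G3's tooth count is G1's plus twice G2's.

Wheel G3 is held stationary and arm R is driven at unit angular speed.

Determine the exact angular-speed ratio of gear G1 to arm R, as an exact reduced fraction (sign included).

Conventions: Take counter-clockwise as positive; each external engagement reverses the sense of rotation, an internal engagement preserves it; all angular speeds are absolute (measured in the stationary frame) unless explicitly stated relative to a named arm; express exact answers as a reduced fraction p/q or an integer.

114/31

topology: planetary set — G1 31T / G2 26T / G3 83T, arm = carrier (Willis)
ring teeth: 31 + 2·26 = 83
31(ω_sun−ω_arm) = −83(ω_ring−ω_arm),  ω_ring = 0, ω_arm = 1
ω_sun = 1 − (83/31)(0−1) = 114/31
ω_out/ω_in = 114/31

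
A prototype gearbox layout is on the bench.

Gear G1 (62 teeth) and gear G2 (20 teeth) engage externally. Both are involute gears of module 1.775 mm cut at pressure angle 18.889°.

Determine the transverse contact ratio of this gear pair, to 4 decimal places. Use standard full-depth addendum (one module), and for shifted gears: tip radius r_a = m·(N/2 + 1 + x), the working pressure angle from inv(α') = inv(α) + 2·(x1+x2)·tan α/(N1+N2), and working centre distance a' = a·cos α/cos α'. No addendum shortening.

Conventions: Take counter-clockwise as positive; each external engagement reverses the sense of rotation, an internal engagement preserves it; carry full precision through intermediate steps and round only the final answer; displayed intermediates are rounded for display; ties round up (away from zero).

1.7268

topology: single-mesh involute geometry — m = 1.775, 62T/20T pair
base radii: r_b1 = 52.061768, r_b2 = 16.794119
tip radii: r_a1 = 56.800000, r_a2 = 19.525000
no profile shift: α' = α, a' = a
action lengths: √(r_a1²−r_b1²) = 22.711502, √(r_a2²−r_b2²) = 9.959076
base pitch p_b = π·m·cos α = 5.276028
CR = (22.711502 + 9.959076 − 72.775000·sin 18.88900°)/5.276028 = 1.726812
contact ratio ≈ 1.7268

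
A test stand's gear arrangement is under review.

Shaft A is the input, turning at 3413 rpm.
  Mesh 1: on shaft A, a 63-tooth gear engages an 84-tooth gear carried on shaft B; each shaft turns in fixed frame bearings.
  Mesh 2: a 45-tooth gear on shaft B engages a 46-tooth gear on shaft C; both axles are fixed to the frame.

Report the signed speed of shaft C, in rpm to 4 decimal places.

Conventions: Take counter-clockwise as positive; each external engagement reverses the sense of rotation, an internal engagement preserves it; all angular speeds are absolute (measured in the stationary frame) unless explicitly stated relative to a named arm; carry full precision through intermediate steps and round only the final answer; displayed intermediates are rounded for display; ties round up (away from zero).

topology: fixed-axis compound train — 2 meshes, A→C
mesh 1 [63T→84T]: ω = 3413.0000×63/84 = 2559.7500 rpm, sense flips to −
mesh 2 [45T→46T]: ω = 2559.7500×45/46 = 2504.1033 rpm, sense flips to +
signed output speed = +2504.1033 rpm

+2504.1033 rpm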